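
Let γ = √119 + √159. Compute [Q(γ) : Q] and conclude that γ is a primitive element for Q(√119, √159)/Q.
[Q(γ) : Q] = 4 (equivalently, Q(γ) = Q(√119, √159))

Obviously Q(γ) ⊆ Q(√119, √159), and [Q(√119, √159):Q] = 4 (since 119, 159 are distinct squarefree integers > 1 with 18921 not a perfect square). To show equality we compute the minimal polynomial of γ. From γ = √119 + √159: γ^2 = 119 + 2√(18921) + 159 = 278 + 2√(18921), so γ^2 - 278 = 2√(18921); squaring, (γ^2 - 278)^2 = 4·18921, i.e. γ^4 - 556γ^2 + 77284 - 75684 = 0, i.e. γ^4 - 556γ^2 + 1600 = 0. So γ is a root of x^4 - 556x^2 + 1600. This polynomial is irreducible over Q: it has no rational root (each ±√119 ± √159 is irrational), and any factorization into two quadratics over Q would force √(18921) ∈ Q (pairing opposite roots) or √119, √159 ∈ Q (other pairings), all impossible. Hence [Q(γ):Q] = 4 = [Q(√119, √159):Q], so Q(γ) = Q(√119, √159).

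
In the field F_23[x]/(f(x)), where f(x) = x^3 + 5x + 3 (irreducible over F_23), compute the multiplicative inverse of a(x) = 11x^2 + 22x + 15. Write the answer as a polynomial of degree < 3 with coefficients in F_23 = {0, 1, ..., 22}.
a(x)^(-1) ≡ 4x^2 + 20x + 8 (mod f(x))

Since f is irreducible over F_23, F_23[x]/(f) is a field and a(x) ≠ 0 has an inverse. Apply the extended Euclidean algorithm to f(x) and a(x) in F_23[x]: f(x) = (21x + 4)·a(x) + (16x + 12);  a(x) = (5x + 12)·(16x + 12) + (9). The last nonzero remainder is the constant 9 = gcd(f, a) in F_23. Back-substituting through the division chain expresses 9 = s(x)·a(x) + t(x)·f(x) with s(x) ≡ 13x^2 + 19x + 3 (mod f), so (13x^2 + 19x + 3)·a(x) ≡ 9 (mod f). Multiplying by 9^(-1) ≡ 18 in F_23 gives a(x)^(-1) ≡ 18·(13x^2 + 19x + 3) ≡ 4x^2 + 20x + 8 (mod f). Check: (11x^2 + 22x + 15)·(4x^2 + 20x + 8) = 21x^4 + 9x^3 + 13x^2 + 16x + 5 ≡ 1 (mod x^3 + 5x + 3).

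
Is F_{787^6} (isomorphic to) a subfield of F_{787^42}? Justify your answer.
Yes: F_{787^6} is a subfield of F_{787^42}

F_{p^m} embeds in F_{p^n} iff m | n (since F_{p^n} is the splitting field of x^(p^n) - x, and F_{p^m} ⊂ F_{p^n} forces p^n to be a power of p^m, i.e. m | n; conversely if m | n then every root of x^(p^m) - x is a root of x^(p^n) - x). Here 6 | 42 (since 42 = 7·6), so F_{787^6} is a subfield of F_{787^42}, and [F_{787^42} : F_{787^6}] = 42/6 = 7.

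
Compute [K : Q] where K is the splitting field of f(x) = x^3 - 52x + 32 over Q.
[K : Q] = 6

By the rational root test, any rational root of the monic integer polynomial f(x) = x^3 - 52x + 32 must be an integer dividing the constant term 32, i.e. one of ±{1, 2, 4, 8, 16, 32}. Evaluating: f(1) = -19, f(-1) = 83, f(2) = -64, f(-2) = 128, f(4) = -112, f(-4) = 176, f(8) = 128, f(-8) = -64, f(16) = 3296, f(-16) = -3232, f(32) = 31136, f(-32) = -31072; none is 0, so f has no rational root and is therefore irreducible over Q (a cubic with no linear factor over a field is irreducible). For an irreducible cubic, the Galois group is A_3 or S_3 according as the discriminant disc(f) = -4a^3 - 27b^2 = -4·(-52)^3 - 27·(32)^2 = 534784 is or is not a square in Q. Here disc(f) = 534784 is not a perfect square in Q, so the Galois group of f over Q is not contained in A_3 and must be all of S_3. The splitting field has degree |S_3| = 6 over Q, so [K : Q] = 6.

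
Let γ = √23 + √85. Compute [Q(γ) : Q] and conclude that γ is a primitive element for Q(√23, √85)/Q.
[Q(γ) : Q] = 4 (equivalently, Q(γ) = Q(√23, √85))

Obviously Q(γ) ⊆ Q(√23, √85), and [Q(√23, √85):Q] = 4 (since 23, 85 are distinct squarefree integers > 1 with 1955 not a perfect square). To show equality we compute the minimal polynomial of γ. From γ = √23 + √85: γ^2 = 23 + 2√(1955) + 85 = 108 + 2√(1955), so γ^2 - 108 = 2√(1955); squaring, (γ^2 - 108)^2 = 4·1955, i.e. γ^4 - 216γ^2 + 11664 - 7820 = 0, i.e. γ^4 - 216γ^2 + 3844 = 0. So γ is a root of x^4 - 216x^2 + 3844. This polynomial is irreducible over Q: it has no rational root (each ±√23 ± √85 is irrational), and any factorization into two quadratics over Q would force √(1955) ∈ Q (pairing opposite roots) or √23, √85 ∈ Q (other pairings), all impossible. Hence [Q(γ):Q] = 4 = [Q(√23, √85):Q], so Q(γ) = Q(√23, √85).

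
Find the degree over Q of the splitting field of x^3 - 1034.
[K : Q] = 6

The roots of x^3 - 1034 are ∛1034, ω∛1034, ω^2∛1034 where ω = e^(2πi/3) is a primitive cube root of unity, so K = Q(∛1034, ω). Now [Q(∛1034):Q] = 3 (since 1034 is not a perfect cube, x^3 - 1034 is irreducible) and [Q(ω):Q] = 2. Both 2 and 3 divide [K:Q], and [K:Q] ≤ 3·2 = 6, so [K:Q] = 6. (Equivalently: Q(∛1034) ⊂ R but ω ∉ R, so [K : Q(∛1034)] = 2.)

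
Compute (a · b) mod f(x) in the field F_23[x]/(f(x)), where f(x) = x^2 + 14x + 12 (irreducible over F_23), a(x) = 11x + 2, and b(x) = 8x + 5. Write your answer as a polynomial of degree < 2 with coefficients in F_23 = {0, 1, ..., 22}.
a · b ≡ 12x + 12 (mod f(x))

Multiply in F_23[x]: a(x)·b(x) = (11x + 2)·(8x + 5) = 19x^2 + 2x + 10. This has degree ≥ 2, so divide by f(x) over F_23: 19x^2 + 2x + 10 = (19)·(x^2 + 14x + 12) + (12x + 12). Hence a·b ≡ 12x + 12 (mod f). (F_23[x]/(f) is a field with 23^2 = 529 elements since f is irreducible of degree 2.)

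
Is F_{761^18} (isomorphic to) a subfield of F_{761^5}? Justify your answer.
No: F_{761^18} is not a subfield of F_{761^5}

F_{p^m} embeds in F_{p^n} iff m | n. Here 18 ∤ 5 (since 5 = 0·18 + 5 with remainder 5 ≠ 0), so F_{761^18} is not a subfield of F_{761^5}. Equivalently: if it were, the tower law would give 18 = [F_{761^18}:F_761] dividing [F_{761^5}:F_761] = 5, contradiction.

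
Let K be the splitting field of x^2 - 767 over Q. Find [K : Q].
[K : Q] = 2

f(x) = x^2 - 767 factors as (x - √767)(x + √767). The splitting field is K = Q(√767). Since 767 is squarefree and > 1, it is not a perfect square, so x^2 - 767 is irreducible over Q and [Q(√767) : Q] = 2. Hence [K : Q] = 2.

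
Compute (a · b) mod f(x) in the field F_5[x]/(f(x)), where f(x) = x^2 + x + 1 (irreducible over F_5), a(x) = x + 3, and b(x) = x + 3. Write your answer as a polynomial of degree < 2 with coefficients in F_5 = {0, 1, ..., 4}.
a · b ≡ 3 (mod f(x))

Multiply in F_5[x]: a(x)·b(x) = (x + 3)·(x + 3) = x^2 + x + 4. This has degree ≥ 2, so divide by f(x) over F_5: x^2 + x + 4 = (1)·(x^2 + x + 1) + (3). Hence a·b ≡ 3 (mod f). (F_5[x]/(f) is a field with 5^2 = 25 elements since f is irreducible of degree 2.)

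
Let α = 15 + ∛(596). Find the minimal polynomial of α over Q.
m_α(x) = x^3 - 45x^2 + 675x - 3971

Set β = α - 15 = ∛(596), so β^3 = 596. Then (α - 15)^3 - 596 = 0, i.e. α is a root of g(x) = (x - 15)^3 - 596 = x^3 - 45x^2 + 675x - 3971. Since g(x) = h(x - 15) where h(x) = x^3 - 596, and h is irreducible over Q (because 596 is not a perfect cube, so h has no rational root, and a monic cubic with no rational root is irreducible), g is also irreducible (irreducibility is preserved under the substitution x → x - 15). Hence m_α(x) = x^3 - 45x^2 + 675x - 3971.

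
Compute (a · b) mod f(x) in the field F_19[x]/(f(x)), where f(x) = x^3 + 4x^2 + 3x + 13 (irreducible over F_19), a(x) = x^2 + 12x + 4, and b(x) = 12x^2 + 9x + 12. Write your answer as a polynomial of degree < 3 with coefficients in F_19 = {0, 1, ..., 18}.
a · b ≡ 16x^2 + 13x + 13 (mod f(x))

Multiply in F_19[x]: a(x)·b(x) = (x^2 + 12x + 4)·(12x^2 + 9x + 12) = 12x^4 + x^3 + 16x^2 + 9x + 10. This has degree ≥ 3, so divide by f(x) over F_19: 12x^4 + x^3 + 16x^2 + 9x + 10 = (12x + 10)·(x^3 + 4x^2 + 3x + 13) + (16x^2 + 13x + 13). Hence a·b ≡ 16x^2 + 13x + 13 (mod f). (F_19[x]/(f) is a field with 19^3 = 6859 elements since f is irreducible of degree 3.)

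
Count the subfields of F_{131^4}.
F_{131^4} has 3 subfields

The subfields of F_{p^n} are exactly the fields F_{p^d} for d | n (each is the fixed field of the unique index-d subgroup of Gal(F_{p^n}/F_p) ≅ Z/nZ). The divisors of n = 4 are {1, 2, 4}, giving 3 subfields: F_{131^1}, F_{131^2}, F_{131^4}.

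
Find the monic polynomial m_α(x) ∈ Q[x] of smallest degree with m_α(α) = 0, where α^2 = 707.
m_α(x) = x^2 - 707

α satisfies α^2 - 707 = 0, so x^2 - 707 annihilates α. Since d = 707 is squarefree and ≠ 1, it is not a perfect square in Q, so x^2 - 707 has no rational root and is therefore irreducible over Q (a degree-2 polynomial over a field is irreducible iff it has no root). Hence m_α(x) = x^2 - 707.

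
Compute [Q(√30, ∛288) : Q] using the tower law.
[Q(√30, ∛288) : Q] = 6

Let L = Q(√30, ∛288). Since Q(√30) ⊂ L and [Q(√30):Q] = 2, the tower law gives 2 | [L:Q]. Likewise Q(∛288) ⊂ L with [Q(∛288):Q] = 3 (because 288 is not a perfect cube), so 3 | [L:Q]. As gcd(2,3) = 1, [L:Q] is divisible by 6. Conversely L is generated over Q by √30 and ∛288, so [L:Q] ≤ 2·3 = 6. Therefore [Q(√30, ∛288) : Q] = 6.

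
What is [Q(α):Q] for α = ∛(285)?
[Q(α):Q] = 3

The minimal polynomial of α is x^3 - 285, irreducible over Q since 285 is not a perfect cube (so x^3 - 285 has no rational root). Hence [Q(α):Q] = deg(m_α) = 3.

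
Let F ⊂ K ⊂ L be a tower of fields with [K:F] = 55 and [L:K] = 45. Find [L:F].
[L:F] = 2475

The tower law says that for any tower of field extensions F ⊂ K ⊂ L with finite degrees, [L:F] = [L:K] · [K:F]. Here this gives [L:F] = 45 · 55 = 2475.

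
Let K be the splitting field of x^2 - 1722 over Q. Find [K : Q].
[K : Q] = 2

f(x) = x^2 - 1722 factors as (x - √1722)(x + √1722). The splitting field is K = Q(√1722). Since 1722 is squarefree and > 1, it is not a perfect square, so x^2 - 1722 is irreducible over Q and [Q(√1722) : Q] = 2. Hence [K : Q] = 2.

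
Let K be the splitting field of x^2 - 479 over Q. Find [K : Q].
[K : Q] = 2

f(x) = x^2 - 479 factors as (x - √479)(x + √479). The splitting field is K = Q(√479). Since 479 is squarefree and > 1, it is not a perfect square, so x^2 - 479 is irreducible over Q and [Q(√479) : Q] = 2. Hence [K : Q] = 2.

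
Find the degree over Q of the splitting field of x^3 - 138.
[K : Q] = 6

The roots of x^3 - 138 are ∛138, ω∛138, ω^2∛138 where ω = e^(2πi/3) is a primitive cube root of unity, so K = Q(∛138, ω). Now [Q(∛138):Q] = 3 (since 138 is not a perfect cube, x^3 - 138 is irreducible) and [Q(ω):Q] = 2. Both 2 and 3 divide [K:Q], and [K:Q] ≤ 3·2 = 6, so [K:Q] = 6. (Equivalently: Q(∛138) ⊂ R but ω ∉ R, so [K : Q(∛138)] = 2.)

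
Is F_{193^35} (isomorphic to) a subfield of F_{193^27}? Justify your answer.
No: F_{193^35} is not a subfield of F_{193^27}

F_{p^m} embeds in F_{p^n} iff m | n. Here 35 ∤ 27 (since 27 = 0·35 + 27 with remainder 27 ≠ 0), so F_{193^35} is not a subfield of F_{193^27}. Equivalently: if it were, the tower law would give 35 = [F_{193^35}:F_193] dividing [F_{193^27}:F_193] = 27, contradiction.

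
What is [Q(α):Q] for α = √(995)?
[Q(α):Q] = 2

[Q(α):Q] equals the degree of the minimal polynomial of α. Here α^2 = 995 and x^2 - 995 is irreducible (d = 995 is squarefree, ≠ 1, hence not a square), so deg(m_α) = 2. Thus [Q(α):Q] = 2.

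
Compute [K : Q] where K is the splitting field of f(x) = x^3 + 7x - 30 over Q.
[K : Q] = 6

By the rational root test, any rational root of the monic integer polynomial f(x) = x^3 + 7x - 30 must be an integer dividing the constant term -30, i.e. one of ±{1, 2, 3, 5, 6, 10, 15, 30}. Evaluating: f(1) = -22, f(-1) = -38, f(2) = -8, f(-2) = -52, f(3) = 18, f(-3) = -78, f(5) = 130, f(-5) = -190, f(6) = 228, f(-6) = -288, f(10) = 1040, f(-10) = -1100, f(15) = 3450, f(-15) = -3510, f(30) = 27180, f(-30) = -27240; none is 0, so f has no rational root and is therefore irreducible over Q (a cubic with no linear factor over a field is irreducible). For an irreducible cubic, the Galois group is A_3 or S_3 according as the discriminant disc(f) = -4a^3 - 27b^2 = -4·(7)^3 - 27·(-30)^2 = -25672 is or is not a square in Q. Here disc(f) = -25672 is not a perfect square in Q, so the Galois group of f over Q is not contained in A_3 and must be all of S_3. The splitting field has degree |S_3| = 6 over Q, so [K : Q] = 6.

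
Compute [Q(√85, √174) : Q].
[Q(√85, √174) : Q] = 4

[Q(√85):Q] = 2 (min poly x^2 - 85, irreducible since 85 is squarefree > 1). For the top step, suppose √174 ∈ Q(√85), say √174 = c + d√85 with c, d ∈ Q. Squaring: 174 = c^2 + 85d^2 + 2cd√85. Since √85 ∉ Q this forces 2cd = 0. If d = 0 then √174 = c ∈ Q, contradicting 174 squarefree > 1. If c = 0 then 174 = 85d^2, so 85·174 = (85d)^2 is a perfect square in Q — but 85·174 = 14790 is not a perfect square (since 85 and 174 are distinct squarefree integers). Contradiction. Hence √174 ∉ Q(√85), so x^2 - 174 stays irreducible over Q(√85) and [Q(√85, √174) : Q(√85)] = 2. By the tower law, [Q(√85, √174) : Q] = 2 · 2 = 4.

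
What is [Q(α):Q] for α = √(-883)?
[Q(α):Q] = 2

[Q(α):Q] equals the degree of the minimal polynomial of α. Here α^2 = -883 and x^2 + 883 is irreducible (d = -883 is squarefree, ≠ 1, hence not a square), so deg(m_α) = 2. Thus [Q(α):Q] = 2.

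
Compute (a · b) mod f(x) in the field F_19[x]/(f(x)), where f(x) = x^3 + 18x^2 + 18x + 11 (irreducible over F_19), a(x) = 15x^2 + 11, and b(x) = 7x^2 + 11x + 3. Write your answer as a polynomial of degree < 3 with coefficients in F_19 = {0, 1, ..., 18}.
a · b ≡ 3x^2 + 15x + 8 (mod f(x))

Multiply in F_19[x]: a(x)·b(x) = (15x^2 + 11)·(7x^2 + 11x + 3) = 10x^4 + 13x^3 + 8x^2 + 7x + 14. This has degree ≥ 3, so divide by f(x) over F_19: 10x^4 + 13x^3 + 8x^2 + 7x + 14 = (10x + 4)·(x^3 + 18x^2 + 18x + 11) + (3x^2 + 15x + 8). Hence a·b ≡ 3x^2 + 15x + 8 (mod f). (F_19[x]/(f) is a field with 19^3 = 6859 elements since f is irreducible of degree 3.)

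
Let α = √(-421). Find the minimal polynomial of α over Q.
m_α(x) = x^2 + 421

α satisfies α^2 + 421 = 0, so x^2 + 421 annihilates α. Since d = -421 is squarefree and ≠ 1, it is not a perfect square in Q, so x^2 + 421 has no rational root and is therefore irreducible over Q (a degree-2 polynomial over a field is irreducible iff it has no root). Hence m_α(x) = x^2 + 421.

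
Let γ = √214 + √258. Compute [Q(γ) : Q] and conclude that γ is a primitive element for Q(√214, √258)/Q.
[Q(γ) : Q] = 4 (equivalently, Q(γ) = Q(√214, √258))

Obviously Q(γ) ⊆ Q(√214, √258), and [Q(√214, √258):Q] = 4 (since 214, 258 are distinct squarefree integers > 1 with 55212 not a perfect square). To show equality we compute the minimal polynomial of γ. From γ = √214 + √258: γ^2 = 214 + 2√(55212) + 258 = 472 + 2√(55212), so γ^2 - 472 = 2√(55212); squaring, (γ^2 - 472)^2 = 4·55212, i.e. γ^4 - 944γ^2 + 222784 - 220848 = 0, i.e. γ^4 - 944γ^2 + 1936 = 0. So γ is a root of x^4 - 944x^2 + 1936. This polynomial is irreducible over Q: it has no rational root (each ±√214 ± √258 is irrational), and any factorization into two quadratics over Q would force √(55212) ∈ Q (pairing opposite roots) or √214, √258 ∈ Q (other pairings), all impossible. Hence [Q(γ):Q] = 4 = [Q(√214, √258):Q], so Q(γ) = Q(√214, √258).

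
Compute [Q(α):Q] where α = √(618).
[Q(α):Q] = 2

[Q(α):Q] equals the degree of the minimal polynomial of α. Here α^2 = 618 and x^2 - 618 is irreducible (d = 618 is squarefree, ≠ 1, hence not a square), so deg(m_α) = 2. Thus [Q(α):Q] = 2.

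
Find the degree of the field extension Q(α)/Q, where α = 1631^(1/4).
[Q(α):Q] = 4

α is a root of x^4 - 1631. By Eisenstein's criterion at the prime p = 7 (which divides the constant term 1631 but p^2 = 49 does not, since 1631 is squarefree), x^4 - 1631 is irreducible over Q. Hence [Q(α):Q] = 4.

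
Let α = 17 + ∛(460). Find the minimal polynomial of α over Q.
m_α(x) = x^3 - 51x^2 + 867x - 5373

Set β = α - 17 = ∛(460), so β^3 = 460. Then (α - 17)^3 - 460 = 0, i.e. α is a root of g(x) = (x - 17)^3 - 460 = x^3 - 51x^2 + 867x - 5373. Since g(x) = h(x - 17) where h(x) = x^3 - 460, and h is irreducible over Q (because 460 is not a perfect cube, so h has no rational root, and a monic cubic with no rational root is irreducible), g is also irreducible (irreducibility is preserved under the substitution x → x - 17). Hence m_α(x) = x^3 - 51x^2 + 867x - 5373.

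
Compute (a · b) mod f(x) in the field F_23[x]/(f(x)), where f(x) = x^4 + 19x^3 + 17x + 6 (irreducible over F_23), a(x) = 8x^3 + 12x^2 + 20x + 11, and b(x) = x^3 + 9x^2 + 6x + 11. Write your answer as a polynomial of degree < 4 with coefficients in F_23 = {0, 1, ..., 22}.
a · b ≡ 15x^3 + 10x^2 + 3x + 7 (mod f(x))

Multiply in F_23[x]: a(x)·b(x) = (8x^3 + 12x^2 + 20x + 11)·(x^3 + 9x^2 + 6x + 11) = 8x^6 + 15x^5 + 15x^4 + 6x^3 + 6x^2 + 10x + 6. This has degree ≥ 4, so divide by f(x) over F_23: 8x^6 + 15x^5 + 15x^4 + 6x^3 + 6x^2 + 10x + 6 = (8x^2 + x + 19)·(x^4 + 19x^3 + 17x + 6) + (15x^3 + 10x^2 + 3x + 7). Hence a·b ≡ 15x^3 + 10x^2 + 3x + 7 (mod f). (F_23[x]/(f) is a field with 23^4 = 279841 elements since f is irreducible of degree 4.)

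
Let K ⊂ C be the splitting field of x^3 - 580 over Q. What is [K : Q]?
[K : Q] = 6

The roots of x^3 - 580 are ∛580, ω∛580, ω^2∛580 where ω = e^(2πi/3) is a primitive cube root of unity, so K = Q(∛580, ω). Now [Q(∛580):Q] = 3 (since 580 is not a perfect cube, x^3 - 580 is irreducible) and [Q(ω):Q] = 2. Both 2 and 3 divide [K:Q], and [K:Q] ≤ 3·2 = 6, so [K:Q] = 6. (Equivalently: Q(∛580) ⊂ R but ω ∉ R, so [K : Q(∛580)] = 2.)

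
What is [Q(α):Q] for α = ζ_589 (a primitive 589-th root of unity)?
[Q(α):Q] = 540

The minimal polynomial of ζ_589 over Q is the 589-th cyclotomic polynomial Φ_589(x), which is irreducible over Q and has degree φ(589) = 540. Hence [Q(α):Q] = φ(589) = 540.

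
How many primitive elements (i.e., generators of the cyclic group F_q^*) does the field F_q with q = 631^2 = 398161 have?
There are φ(398160) = 89856 primitive elements

F_q^* is cyclic of order q - 1 = 398160. A cyclic group of order m has exactly φ(m) generators. Here m = 398160 = 2^4 · 3^2 · 5 · 7 · 79, so the number of primitive elements is φ(398160) = 89856.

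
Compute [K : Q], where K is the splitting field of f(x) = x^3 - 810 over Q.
[K : Q] = 6

The roots of x^3 - 810 are ∛810, ω∛810, ω^2∛810 where ω = e^(2πi/3) is a primitive cube root of unity, so K = Q(∛810, ω). Now [Q(∛810):Q] = 3 (since 810 is not a perfect cube, x^3 - 810 is irreducible) and [Q(ω):Q] = 2. Both 2 and 3 divide [K:Q], and [K:Q] ≤ 3·2 = 6, so [K:Q] = 6. (Equivalently: Q(∛810) ⊂ R but ω ∉ R, so [K : Q(∛810)] = 2.)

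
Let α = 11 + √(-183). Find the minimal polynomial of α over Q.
m_α(x) = x^2 - 22x + 304

From α - 11 = √(-183), squaring gives (α - 11)^2 = -183, i.e. α^2 - 22α + 121 = -183, so α^2 - 22α + 304 = 0. The discriminant of x^2 - 22x + 304 is (-22)^2 - 4·(304) = 484 - 1216 = -732, and 4·(-183) is not a perfect square in Q since -183 is squarefree and ≠ 1. Hence x^2 - 22x + 304 is irreducible over Q and is the minimal polynomial of α.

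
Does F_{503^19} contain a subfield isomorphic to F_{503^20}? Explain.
No: F_{503^20} is not a subfield of F_{503^19}

F_{p^m} embeds in F_{p^n} iff m | n. Here 20 ∤ 19 (since 19 = 0·20 + 19 with remainder 19 ≠ 0), so F_{503^20} is not a subfield of F_{503^19}. Equivalently: if it were, the tower law would give 20 = [F_{503^20}:F_503] dividing [F_{503^19}:F_503] = 19, contradiction.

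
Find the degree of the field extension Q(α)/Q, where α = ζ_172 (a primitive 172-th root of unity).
[Q(α):Q] = 84

The minimal polynomial of ζ_172 over Q is the 172-th cyclotomic polynomial Φ_172(x), which is irreducible over Q and has degree φ(172) = 84. Hence [Q(α):Q] = φ(172) = 84.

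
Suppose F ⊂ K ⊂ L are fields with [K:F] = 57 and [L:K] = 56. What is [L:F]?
[L:F] = 3192

The tower law says that for any tower of field extensions F ⊂ K ⊂ L with finite degrees, [L:F] = [L:K] · [K:F]. Here this gives [L:F] = 56 · 57 = 3192.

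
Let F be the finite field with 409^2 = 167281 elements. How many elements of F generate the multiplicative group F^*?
There are φ(167280) = 40960 primitive elements

F_q^* is cyclic of order q - 1 = 167280. A cyclic group of order m has exactly φ(m) generators. Here m = 167280 = 2^4 · 3 · 5 · 17 · 41, so the number of primitive elements is φ(167280) = 40960.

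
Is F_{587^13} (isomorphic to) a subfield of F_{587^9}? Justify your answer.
No: F_{587^13} is not a subfield of F_{587^9}

F_{p^m} embeds in F_{p^n} iff m | n. Here 13 ∤ 9 (since 9 = 0·13 + 9 with remainder 9 ≠ 0), so F_{587^13} is not a subfield of F_{587^9}. Equivalently: if it were, the tower law would give 13 = [F_{587^13}:F_587] dividing [F_{587^9}:F_587] = 9, contradiction.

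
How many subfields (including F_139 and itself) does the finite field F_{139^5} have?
F_{139^5} has 2 subfields

The subfields of F_{p^n} are exactly the fields F_{p^d} for d | n (each is the fixed field of the unique index-d subgroup of Gal(F_{p^n}/F_p) ≅ Z/nZ). The divisors of n = 5 are {1, 5}, giving 2 subfields: F_{139^1}, F_{139^5}.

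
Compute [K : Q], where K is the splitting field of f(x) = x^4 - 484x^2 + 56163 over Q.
[K : Q] = 4

Solving the quadratic in x^2: x^2 = (484 ± √(484^2 - 4·56163))/2 = (484 ± √9604)/2 = (484 ± 98)/2, giving x^2 = 193 or x^2 = 291. So f(x) = (x^2 - 193)(x^2 - 291) and the roots of f are ±√193, ±√291. Hence the splitting field is K = Q(√193, √291). Since 193 and 291 are distinct squarefree integers > 1, their product 56163 is not a perfect square, so √291 ∉ Q(√193). By the tower law [K:Q] = [Q(√193,√291):Q(√193)] · [Q(√193):Q] = 2 · 2 = 4.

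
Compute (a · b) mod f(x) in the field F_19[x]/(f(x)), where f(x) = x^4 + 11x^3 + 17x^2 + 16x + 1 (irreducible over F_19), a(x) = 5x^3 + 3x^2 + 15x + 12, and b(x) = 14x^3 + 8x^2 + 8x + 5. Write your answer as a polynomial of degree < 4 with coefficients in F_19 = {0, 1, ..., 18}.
a · b ≡ 4x^3 + x^2 + 10x + 1 (mod f(x))

Multiply in F_19[x]: a(x)·b(x) = (5x^3 + 3x^2 + 15x + 12)·(14x^3 + 8x^2 + 8x + 5) = 13x^6 + 6x^5 + 8x^4 + 14x^3 + 3x^2 + 3. This has degree ≥ 4, so divide by f(x) over F_19: 13x^6 + 6x^5 + 8x^4 + 14x^3 + 3x^2 + 3 = (13x^2 + 15x + 2)·(x^4 + 11x^3 + 17x^2 + 16x + 1) + (4x^3 + x^2 + 10x + 1). Hence a·b ≡ 4x^3 + x^2 + 10x + 1 (mod f). (F_19[x]/(f) is a field with 19^4 = 130321 elements since f is irreducible of degree 4.)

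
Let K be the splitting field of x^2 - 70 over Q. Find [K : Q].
[K : Q] = 2

f(x) = x^2 - 70 factors as (x - √70)(x + √70). The splitting field is K = Q(√70). Since 70 is squarefree and > 1, it is not a perfect square, so x^2 - 70 is irreducible over Q and [Q(√70) : Q] = 2. Hence [K : Q] = 2.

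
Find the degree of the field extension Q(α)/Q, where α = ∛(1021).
[Q(α):Q] = 3

The minimal polynomial of α is x^3 - 1021, irreducible over Q since 1021 is not a perfect cube (so x^3 - 1021 has no rational root). Hence [Q(α):Q] = deg(m_α) = 3.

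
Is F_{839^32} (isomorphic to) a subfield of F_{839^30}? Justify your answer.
No: F_{839^32} is not a subfield of F_{839^30}

F_{p^m} embeds in F_{p^n} iff m | n. Here 32 ∤ 30 (since 30 = 0·32 + 30 with remainder 30 ≠ 0), so F_{839^32} is not a subfield of F_{839^30}. Equivalently: if it were, the tower law would give 32 = [F_{839^32}:F_839] dividing [F_{839^30}:F_839] = 30, contradiction.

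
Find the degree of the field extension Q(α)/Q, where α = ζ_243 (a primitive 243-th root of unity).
[Q(α):Q] = 162

The minimal polynomial of ζ_243 over Q is the 243-th cyclotomic polynomial Φ_243(x), which is irreducible over Q and has degree φ(243) = 162. Hence [Q(α):Q] = φ(243) = 162.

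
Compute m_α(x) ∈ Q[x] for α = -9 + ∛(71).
m_α(x) = x^3 + 27x^2 + 243x + 658

Set β = α + 9 = ∛(71), so β^3 = 71. Then (α + 9)^3 - 71 = 0, i.e. α is a root of g(x) = (x + 9)^3 - 71 = x^3 + 27x^2 + 243x + 658. Since g(x) = h(x + 9) where h(x) = x^3 - 71, and h is irreducible over Q (because 71 is not a perfect cube, so h has no rational root, and a monic cubic with no rational root is irreducible), g is also irreducible (irreducibility is preserved under the substitution x → x + 9). Hence m_α(x) = x^3 + 27x^2 + 243x + 658.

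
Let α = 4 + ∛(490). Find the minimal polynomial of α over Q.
m_α(x) = x^3 - 12x^2 + 48x - 554

Set β = α - 4 = ∛(490), so β^3 = 490. Then (α - 4)^3 - 490 = 0, i.e. α is a root of g(x) = (x - 4)^3 - 490 = x^3 - 12x^2 + 48x - 554. Since g(x) = h(x - 4) where h(x) = x^3 - 490, and h is irreducible over Q (because 490 is not a perfect cube, so h has no rational root, and a monic cubic with no rational root is irreducible), g is also irreducible (irreducibility is preserved under the substitution x → x - 4). Hence m_α(x) = x^3 - 12x^2 + 48x - 554.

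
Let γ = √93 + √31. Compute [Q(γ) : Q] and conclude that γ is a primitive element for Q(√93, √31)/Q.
[Q(γ) : Q] = 4 (equivalently, Q(γ) = Q(√93, √31))

Obviously Q(γ) ⊆ Q(√93, √31), and [Q(√93, √31):Q] = 4 (since 93, 31 are distinct squarefree integers > 1 with 2883 not a perfect square). To show equality we compute the minimal polynomial of γ. From γ = √93 + √31: γ^2 = 93 + 2√(2883) + 31 = 124 + 2√(2883), so γ^2 - 124 = 2√(2883); squaring, (γ^2 - 124)^2 = 4·2883, i.e. γ^4 - 248γ^2 + 15376 - 11532 = 0, i.e. γ^4 - 248γ^2 + 3844 = 0. So γ is a root of x^4 - 248x^2 + 3844. This polynomial is irreducible over Q: it has no rational root (each ±√93 ± √31 is irrational), and any factorization into two quadratics over Q would force √(2883) ∈ Q (pairing opposite roots) or √93, √31 ∈ Q (other pairings), all impossible. Hence [Q(γ):Q] = 4 = [Q(√93, √31):Q], so Q(γ) = Q(√93, √31).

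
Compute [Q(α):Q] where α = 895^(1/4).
[Q(α):Q] = 4

α is a root of x^4 - 895. By Eisenstein's criterion at the prime p = 5 (which divides the constant term 895 but p^2 = 25 does not, since 895 is squarefree), x^4 - 895 is irreducible over Q. Hence [Q(α):Q] = 4.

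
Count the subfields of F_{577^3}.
F_{577^3} has 2 subfields

The subfields of F_{p^n} are exactly the fields F_{p^d} for d | n (each is the fixed field of the unique index-d subgroup of Gal(F_{p^n}/F_p) ≅ Z/nZ). The divisors of n = 3 are {1, 3}, giving 2 subfields: F_{577^1}, F_{577^3}.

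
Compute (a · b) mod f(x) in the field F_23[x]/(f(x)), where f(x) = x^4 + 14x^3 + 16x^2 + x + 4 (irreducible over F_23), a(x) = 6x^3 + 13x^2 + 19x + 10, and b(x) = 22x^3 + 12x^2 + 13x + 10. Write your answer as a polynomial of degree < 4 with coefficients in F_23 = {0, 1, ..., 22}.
a · b ≡ 12x^3 + 18x^2 + 13x + 10 (mod f(x))

Multiply in F_23[x]: a(x)·b(x) = (6x^3 + 13x^2 + 19x + 10)·(22x^3 + 12x^2 + 13x + 10) = 17x^6 + 13x^5 + 8x^4 + 10x^3 + 14x^2 + 21x + 8. This has degree ≥ 4, so divide by f(x) over F_23: 17x^6 + 13x^5 + 8x^4 + 10x^3 + 14x^2 + 21x + 8 = (17x^2 + 5x + 11)·(x^4 + 14x^3 + 16x^2 + x + 4) + (12x^3 + 18x^2 + 13x + 10). Hence a·b ≡ 12x^3 + 18x^2 + 13x + 10 (mod f). (F_23[x]/(f) is a field with 23^4 = 279841 elements since f is irreducible of degree 4.)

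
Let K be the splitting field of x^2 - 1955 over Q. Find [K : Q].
[K : Q] = 2

f(x) = x^2 - 1955 factors as (x - √1955)(x + √1955). The splitting field is K = Q(√1955). Since 1955 is squarefree and > 1, it is not a perfect square, so x^2 - 1955 is irreducible over Q and [Q(√1955) : Q] = 2. Hence [K : Q] = 2.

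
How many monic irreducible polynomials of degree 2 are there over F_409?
There are 83436 monic irreducible polynomials of degree 2 over F_409

Each element of F_{409^2} that lies in no proper subfield is a root of exactly one monic irreducible of degree 2 over F_409, and each such polynomial has 2 distinct roots in F_{409^2}. By Möbius inversion the count is N_409(2) = (1/2) Σ_{d|2} μ(2/d) · 409^d = (1/2)(μ(2)·409^1 + μ(1)·409^2) = 166872/2 = 83436.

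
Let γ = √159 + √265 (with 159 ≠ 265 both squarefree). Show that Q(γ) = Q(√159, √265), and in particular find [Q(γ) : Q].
[Q(γ) : Q] = 4 (equivalently, Q(γ) = Q(√159, √265))

Obviously Q(γ) ⊆ Q(√159, √265), and [Q(√159, √265):Q] = 4 (since 159, 265 are distinct squarefree integers > 1 with 42135 not a perfect square). To show equality we compute the minimal polynomial of γ. From γ = √159 + √265: γ^2 = 159 + 2√(42135) + 265 = 424 + 2√(42135), so γ^2 - 424 = 2√(42135); squaring, (γ^2 - 424)^2 = 4·42135, i.e. γ^4 - 848γ^2 + 179776 - 168540 = 0, i.e. γ^4 - 848γ^2 + 11236 = 0. So γ is a root of x^4 - 848x^2 + 11236. This polynomial is irreducible over Q: it has no rational root (each ±√159 ± √265 is irrational), and any factorization into two quadratics over Q would force √(42135) ∈ Q (pairing opposite roots) or √159, √265 ∈ Q (other pairings), all impossible. Hence [Q(γ):Q] = 4 = [Q(√159, √265):Q], so Q(γ) = Q(√159, √265).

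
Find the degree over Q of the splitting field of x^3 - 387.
[K : Q] = 6

The roots of x^3 - 387 are ∛387, ω∛387, ω^2∛387 where ω = e^(2πi/3) is a primitive cube root of unity, so K = Q(∛387, ω). Now [Q(∛387):Q] = 3 (since 387 is not a perfect cube, x^3 - 387 is irreducible) and [Q(ω):Q] = 2. Both 2 and 3 divide [K:Q], and [K:Q] ≤ 3·2 = 6, so [K:Q] = 6. (Equivalently: Q(∛387) ⊂ R but ω ∉ R, so [K : Q(∛387)] = 2.)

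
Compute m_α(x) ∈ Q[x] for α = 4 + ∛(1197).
m_α(x) = x^3 - 12x^2 + 48x - 1261

Set β = α - 4 = ∛(1197), so β^3 = 1197. Then (α - 4)^3 - 1197 = 0, i.e. α is a root of g(x) = (x - 4)^3 - 1197 = x^3 - 12x^2 + 48x - 1261. Since g(x) = h(x - 4) where h(x) = x^3 - 1197, and h is irreducible over Q (because 1197 is not a perfect cube, so h has no rational root, and a monic cubic with no rational root is irreducible), g is also irreducible (irreducibility is preserved under the substitution x → x - 4). Hence m_α(x) = x^3 - 12x^2 + 48x - 1261.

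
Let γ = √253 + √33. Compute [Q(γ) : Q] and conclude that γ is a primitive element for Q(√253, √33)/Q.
[Q(γ) : Q] = 4 (equivalently, Q(γ) = Q(√253, √33))

Obviously Q(γ) ⊆ Q(√253, √33), and [Q(√253, √33):Q] = 4 (since 253, 33 are distinct squarefree integers > 1 with 8349 not a perfect square). To show equality we compute the minimal polynomial of γ. From γ = √253 + √33: γ^2 = 253 + 2√(8349) + 33 = 286 + 2√(8349), so γ^2 - 286 = 2√(8349); squaring, (γ^2 - 286)^2 = 4·8349, i.e. γ^4 - 572γ^2 + 81796 - 33396 = 0, i.e. γ^4 - 572γ^2 + 48400 = 0. So γ is a root of x^4 - 572x^2 + 48400. This polynomial is irreducible over Q: it has no rational root (each ±√253 ± √33 is irrational), and any factorization into two quadratics over Q would force √(8349) ∈ Q (pairing opposite roots) or √253, √33 ∈ Q (other pairings), all impossible. Hence [Q(γ):Q] = 4 = [Q(√253, √33):Q], so Q(γ) = Q(√253, √33).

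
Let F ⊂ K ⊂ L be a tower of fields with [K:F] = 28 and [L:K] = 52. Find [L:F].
[L:F] = 1456

The tower law says that for any tower of field extensions F ⊂ K ⊂ L with finite degrees, [L:F] = [L:K] · [K:F]. Here this gives [L:F] = 52 · 28 = 1456.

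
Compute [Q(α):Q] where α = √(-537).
[Q(α):Q] = 2

[Q(α):Q] equals the degree of the minimal polynomial of α. Here α^2 = -537 and x^2 + 537 is irreducible (d = -537 is squarefree, ≠ 1, hence not a square), so deg(m_α) = 2. Thus [Q(α):Q] = 2.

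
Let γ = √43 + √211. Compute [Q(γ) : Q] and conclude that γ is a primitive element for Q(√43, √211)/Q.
[Q(γ) : Q] = 4 (equivalently, Q(γ) = Q(√43, √211))

Obviously Q(γ) ⊆ Q(√43, √211), and [Q(√43, √211):Q] = 4 (since 43, 211 are distinct squarefree integers > 1 with 9073 not a perfect square). To show equality we compute the minimal polynomial of γ. From γ = √43 + √211: γ^2 = 43 + 2√(9073) + 211 = 254 + 2√(9073), so γ^2 - 254 = 2√(9073); squaring, (γ^2 - 254)^2 = 4·9073, i.e. γ^4 - 508γ^2 + 64516 - 36292 = 0, i.e. γ^4 - 508γ^2 + 28224 = 0. So γ is a root of x^4 - 508x^2 + 28224. This polynomial is irreducible over Q: it has no rational root (each ±√43 ± √211 is irrational), and any factorization into two quadratics over Q would force √(9073) ∈ Q (pairing opposite roots) or √43, √211 ∈ Q (other pairings), all impossible. Hence [Q(γ):Q] = 4 = [Q(√43, √211):Q], so Q(γ) = Q(√43, √211).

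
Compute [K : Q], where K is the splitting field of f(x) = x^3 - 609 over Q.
[K : Q] = 6

The roots of x^3 - 609 are ∛609, ω∛609, ω^2∛609 where ω = e^(2πi/3) is a primitive cube root of unity, so K = Q(∛609, ω). Now [Q(∛609):Q] = 3 (since 609 is not a perfect cube, x^3 - 609 is irreducible) and [Q(ω):Q] = 2. Both 2 and 3 divide [K:Q], and [K:Q] ≤ 3·2 = 6, so [K:Q] = 6. (Equivalently: Q(∛609) ⊂ R but ω ∉ R, so [K : Q(∛609)] = 2.)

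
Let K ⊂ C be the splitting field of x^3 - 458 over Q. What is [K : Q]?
[K : Q] = 6

The roots of x^3 - 458 are ∛458, ω∛458, ω^2∛458 where ω = e^(2πi/3) is a primitive cube root of unity, so K = Q(∛458, ω). Now [Q(∛458):Q] = 3 (since 458 is not a perfect cube, x^3 - 458 is irreducible) and [Q(ω):Q] = 2. Both 2 and 3 divide [K:Q], and [K:Q] ≤ 3·2 = 6, so [K:Q] = 6. (Equivalently: Q(∛458) ⊂ R but ω ∉ R, so [K : Q(∛458)] = 2.)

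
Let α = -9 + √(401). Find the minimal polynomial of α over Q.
m_α(x) = x^2 + 18x - 320

From α + 9 = √(401), squaring gives (α + 9)^2 = 401, i.e. α^2 + 18α + 81 = 401, so α^2 + 18α - 320 = 0. The discriminant of x^2 + 18x - 320 is (18)^2 - 4·(-320) = 324 + 1280 = 1604, and 4·(401) is not a perfect square in Q since 401 is squarefree and ≠ 1. Hence x^2 + 18x - 320 is irreducible over Q and is the minimal polynomial of α.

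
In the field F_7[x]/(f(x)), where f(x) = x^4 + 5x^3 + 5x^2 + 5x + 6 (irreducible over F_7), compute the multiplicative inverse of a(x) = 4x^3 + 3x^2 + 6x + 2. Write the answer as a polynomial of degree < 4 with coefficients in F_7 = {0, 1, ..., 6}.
a(x)^(-1) ≡ 5x^3 + 5x^2 + 2x + 5 (mod f(x))

Since f is irreducible over F_7, F_7[x]/(f) is a field and a(x) ≠ 0 has an inverse. Apply the extended Euclidean algorithm to f(x) and a(x) in F_7[x]: f(x) = (2x + 5)·a(x) + (6x^2 + 6x + 3);  a(x) = (3x + 1)·(6x^2 + 6x + 3) + (5x + 6);  (6x^2 + 6x + 3) = (4x + 2)·(5x + 6) + (5). The last nonzero remainder is the constant 5 = gcd(f, a) in F_7. Back-substituting through the division chain expresses 5 = s(x)·a(x) + t(x)·f(x) with s(x) ≡ 4x^3 + 4x^2 + 3x + 4 (mod f), so (4x^3 + 4x^2 + 3x + 4)·a(x) ≡ 5 (mod f). Multiplying by 5^(-1) ≡ 3 in F_7 gives a(x)^(-1) ≡ 3·(4x^3 + 4x^2 + 3x + 4) ≡ 5x^3 + 5x^2 + 2x + 5 (mod f). Check: (4x^3 + 3x^2 + 6x + 2)·(5x^3 + 5x^2 + 2x + 5) = 6x^6 + 4x^4 + 3x^3 + 2x^2 + 6x + 3 ≡ 1 (mod x^4 + 5x^3 + 5x^2 + 5x + 6).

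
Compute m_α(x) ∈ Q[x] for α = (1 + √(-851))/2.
m_α(x) = x^2 - x + 213

From 2α - 1 = √(-851), squaring gives (2α - 1)^2 = -851, i.e. 4α^2 - 4α + 1 = -851, so α^2 - α + (1 + 851)/4 = 0. Since -851 ≡ 1 (mod 4), (1 + 851)/4 = 213 ∈ Z. The polynomial x^2 - x + 213 has discriminant 1 - 4·(213) = -851, which is not a perfect square in Q (d = -851 is squarefree and ≠ 1), so x^2 - x + 213 is irreducible over Q. It is the minimal polynomial of α.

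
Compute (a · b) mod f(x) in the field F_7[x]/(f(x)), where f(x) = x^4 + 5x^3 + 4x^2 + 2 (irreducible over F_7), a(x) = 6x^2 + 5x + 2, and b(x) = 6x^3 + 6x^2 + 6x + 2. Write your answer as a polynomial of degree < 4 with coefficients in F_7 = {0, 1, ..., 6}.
a · b ≡ 6x^2 + 6x + 1 (mod f(x))

Multiply in F_7[x]: a(x)·b(x) = (6x^2 + 5x + 2)·(6x^3 + 6x^2 + 6x + 2) = x^5 + 3x^4 + x^3 + 5x^2 + x + 4. This has degree ≥ 4, so divide by f(x) over F_7: x^5 + 3x^4 + x^3 + 5x^2 + x + 4 = (x + 5)·(x^4 + 5x^3 + 4x^2 + 2) + (6x^2 + 6x + 1). Hence a·b ≡ 6x^2 + 6x + 1 (mod f). (F_7[x]/(f) is a field with 7^4 = 2401 elements since f is irreducible of degree 4.)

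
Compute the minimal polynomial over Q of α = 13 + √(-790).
m_α(x) = x^2 - 26x + 959

From α - 13 = √(-790), squaring gives (α - 13)^2 = -790, i.e. α^2 - 26α + 169 = -790, so α^2 - 26α + 959 = 0. The discriminant of x^2 - 26x + 959 is (-26)^2 - 4·(959) = 676 - 3836 = -3160, and 4·(-790) is not a perfect square in Q since -790 is squarefree and ≠ 1. Hence x^2 - 26x + 959 is irreducible over Q and is the minimal polynomial of α.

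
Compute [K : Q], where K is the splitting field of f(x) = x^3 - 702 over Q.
[K : Q] = 6

The roots of x^3 - 702 are ∛702, ω∛702, ω^2∛702 where ω = e^(2πi/3) is a primitive cube root of unity, so K = Q(∛702, ω). Now [Q(∛702):Q] = 3 (since 702 is not a perfect cube, x^3 - 702 is irreducible) and [Q(ω):Q] = 2. Both 2 and 3 divide [K:Q], and [K:Q] ≤ 3·2 = 6, so [K:Q] = 6. (Equivalently: Q(∛702) ⊂ R but ω ∉ R, so [K : Q(∛702)] = 2.)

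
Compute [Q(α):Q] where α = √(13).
[Q(α):Q] = 2

[Q(α):Q] equals the degree of the minimal polynomial of α. Here α^2 = 13 and x^2 - 13 is irreducible (d = 13 is squarefree, ≠ 1, hence not a square), so deg(m_α) = 2. Thus [Q(α):Q] = 2.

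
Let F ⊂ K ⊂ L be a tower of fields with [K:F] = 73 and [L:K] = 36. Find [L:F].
[L:F] = 2628

The tower law says that for any tower of field extensions F ⊂ K ⊂ L with finite degrees, [L:F] = [L:K] · [K:F]. Here this gives [L:F] = 36 · 73 = 2628.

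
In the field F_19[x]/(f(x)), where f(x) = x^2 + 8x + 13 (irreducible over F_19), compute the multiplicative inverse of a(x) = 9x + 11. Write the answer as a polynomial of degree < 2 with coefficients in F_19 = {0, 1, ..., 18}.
a(x)^(-1) ≡ 5x + 17 (mod f(x))

Since f is irreducible over F_19, F_19[x]/(f) is a field and a(x) ≠ 0 has an inverse. Apply the extended Euclidean algorithm to f(x) and a(x) in F_19[x]: f(x) = (17x + 16)·a(x) + (8). The last nonzero remainder is the constant 8 = gcd(f, a) in F_19. Back-substituting through the division chain expresses 8 = s(x)·a(x) + t(x)·f(x) with s(x) ≡ 2x + 3 (mod f), so (2x + 3)·a(x) ≡ 8 (mod f). Multiplying by 8^(-1) ≡ 12 in F_19 gives a(x)^(-1) ≡ 12·(2x + 3) ≡ 5x + 17 (mod f). Check: (9x + 11)·(5x + 17) = 7x^2 + 18x + 16 ≡ 1 (mod x^2 + 8x + 13).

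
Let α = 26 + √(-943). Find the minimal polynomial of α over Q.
m_α(x) = x^2 - 52x + 1619

From α - 26 = √(-943), squaring gives (α - 26)^2 = -943, i.e. α^2 - 52α + 676 = -943, so α^2 - 52α + 1619 = 0. The discriminant of x^2 - 52x + 1619 is (-52)^2 - 4·(1619) = 2704 - 6476 = -3772, and 4·(-943) is not a perfect square in Q since -943 is squarefree and ≠ 1. Hence x^2 - 52x + 1619 is irreducible over Q and is the minimal polynomial of α.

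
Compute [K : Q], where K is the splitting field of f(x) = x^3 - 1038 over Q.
[K : Q] = 6

The roots of x^3 - 1038 are ∛1038, ω∛1038, ω^2∛1038 where ω = e^(2πi/3) is a primitive cube root of unity, so K = Q(∛1038, ω). Now [Q(∛1038):Q] = 3 (since 1038 is not a perfect cube, x^3 - 1038 is irreducible) and [Q(ω):Q] = 2. Both 2 and 3 divide [K:Q], and [K:Q] ≤ 3·2 = 6, so [K:Q] = 6. (Equivalently: Q(∛1038) ⊂ R but ω ∉ R, so [K : Q(∛1038)] = 2.)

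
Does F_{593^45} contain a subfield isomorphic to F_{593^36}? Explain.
No: F_{593^36} is not a subfield of F_{593^45}

F_{p^m} embeds in F_{p^n} iff m | n. Here 36 ∤ 45 (since 45 = 1·36 + 9 with remainder 9 ≠ 0), so F_{593^36} is not a subfield of F_{593^45}. Equivalently: if it were, the tower law would give 36 = [F_{593^36}:F_593] dividing [F_{593^45}:F_593] = 45, contradiction.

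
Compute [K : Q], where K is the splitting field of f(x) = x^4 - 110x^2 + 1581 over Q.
[K : Q] = 4

Solving the quadratic in x^2: x^2 = (110 ± √(110^2 - 4·1581))/2 = (110 ± √5776)/2 = (110 ± 76)/2, giving x^2 = 93 or x^2 = 17. So f(x) = (x^2 - 93)(x^2 - 17) and the roots of f are ±√93, ±√17. Hence the splitting field is K = Q(√93, √17). Since 93 and 17 are distinct squarefree integers > 1, their product 1581 is not a perfect square, so √17 ∉ Q(√93). By the tower law [K:Q] = [Q(√93,√17):Q(√93)] · [Q(√93):Q] = 2 · 2 = 4.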